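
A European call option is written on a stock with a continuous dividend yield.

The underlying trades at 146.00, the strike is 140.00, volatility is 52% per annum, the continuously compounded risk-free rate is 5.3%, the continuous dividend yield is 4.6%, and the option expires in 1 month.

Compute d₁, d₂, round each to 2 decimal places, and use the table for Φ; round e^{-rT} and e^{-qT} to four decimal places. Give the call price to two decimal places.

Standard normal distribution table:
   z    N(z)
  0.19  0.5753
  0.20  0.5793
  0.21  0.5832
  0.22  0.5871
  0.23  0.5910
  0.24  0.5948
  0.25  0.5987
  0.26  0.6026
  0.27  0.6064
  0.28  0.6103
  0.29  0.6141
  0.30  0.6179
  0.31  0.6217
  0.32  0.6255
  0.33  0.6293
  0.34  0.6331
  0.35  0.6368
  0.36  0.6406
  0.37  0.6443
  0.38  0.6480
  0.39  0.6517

11.88

σ√T = 0.52·√0.08333 = 0.1501
d₁ = [ln(146/140) + (0.053 − 0.046 + ½·0.52²)·0.08333] / (σ√T) = (0.0420 + 0.0119) / 0.1501 = 0.3585 ⇒ 0.36
d₂ = 0.3585 − 0.1501 = 0.2084 ⇒ 0.21
exp(−qT) = exp(−0.046·0.08333) = 0.9962;  exp(−rT) = exp(−0.053·0.08333) = 0.9956
C = 146·0.9962·N(0.36) − 140·0.9956·N(0.21) = 146·0.9962·0.6406 − 140·0.9956·0.5832 = 93.1722 − 81.2887 = 11.8834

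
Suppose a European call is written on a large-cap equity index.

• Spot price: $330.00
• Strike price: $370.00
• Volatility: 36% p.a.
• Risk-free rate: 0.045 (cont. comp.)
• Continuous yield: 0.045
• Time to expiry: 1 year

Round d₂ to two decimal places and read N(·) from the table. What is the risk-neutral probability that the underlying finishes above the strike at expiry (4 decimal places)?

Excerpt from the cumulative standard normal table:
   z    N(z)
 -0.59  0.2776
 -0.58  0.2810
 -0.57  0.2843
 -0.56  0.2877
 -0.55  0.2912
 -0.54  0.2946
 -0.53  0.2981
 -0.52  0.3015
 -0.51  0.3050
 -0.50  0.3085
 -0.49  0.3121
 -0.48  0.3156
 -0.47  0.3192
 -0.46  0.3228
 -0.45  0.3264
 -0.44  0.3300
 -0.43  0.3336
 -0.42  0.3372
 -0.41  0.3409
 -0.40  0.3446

T = 1;  σ√T = 0.3600
d₁ = [ln(330/370) + (0.045 − 0.045 + 0.36²/2)·1] / 0.3600 = [-0.1144 + 0.0648] / 0.3600 = -0.1378 which rounds to -0.14
d₂ = d₁ − σ√T = -0.1378 − 0.3600 = -0.4978 which rounds to -0.50
Pr(exercise) under Q = N(d₂) = 0.3085

0.3085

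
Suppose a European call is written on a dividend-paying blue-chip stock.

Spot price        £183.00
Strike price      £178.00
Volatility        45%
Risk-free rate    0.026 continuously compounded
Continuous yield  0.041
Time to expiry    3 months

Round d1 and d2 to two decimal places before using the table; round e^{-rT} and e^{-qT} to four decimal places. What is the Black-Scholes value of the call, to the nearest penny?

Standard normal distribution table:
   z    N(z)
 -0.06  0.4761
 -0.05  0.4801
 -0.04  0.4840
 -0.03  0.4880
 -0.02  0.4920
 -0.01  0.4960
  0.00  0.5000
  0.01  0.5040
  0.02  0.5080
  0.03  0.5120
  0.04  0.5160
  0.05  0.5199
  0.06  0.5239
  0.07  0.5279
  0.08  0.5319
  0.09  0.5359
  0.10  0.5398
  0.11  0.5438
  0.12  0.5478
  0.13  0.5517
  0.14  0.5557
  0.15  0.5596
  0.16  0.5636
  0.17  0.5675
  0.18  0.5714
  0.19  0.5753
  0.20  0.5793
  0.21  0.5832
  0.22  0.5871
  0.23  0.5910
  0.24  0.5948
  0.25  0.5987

£18.63

T = 0.25;  σ√T = 0.2250
d₁ = [ln(183/178) + (0.026 − 0.041 + ½·0.45²)·0.25] / (σ√T) = (0.0277 + 0.0216) / 0.2250 = 0.2190 ≈ 0.22
d₂ = 0.2190 − 0.2250 = -0.0060 ≈ -0.01
exp(−qT) = exp(−0.041·0.25) = 0.9898;  exp(−rT) = exp(−0.026·0.25) = 0.9935
N(d₁) = N(0.22) = 0.5871;  N(d₂) = N(-0.01) = 0.4960
C = 183·0.9898·0.5871 − 178·0.9935·0.4960 = 106.3434 − 87.7141 = 18.6293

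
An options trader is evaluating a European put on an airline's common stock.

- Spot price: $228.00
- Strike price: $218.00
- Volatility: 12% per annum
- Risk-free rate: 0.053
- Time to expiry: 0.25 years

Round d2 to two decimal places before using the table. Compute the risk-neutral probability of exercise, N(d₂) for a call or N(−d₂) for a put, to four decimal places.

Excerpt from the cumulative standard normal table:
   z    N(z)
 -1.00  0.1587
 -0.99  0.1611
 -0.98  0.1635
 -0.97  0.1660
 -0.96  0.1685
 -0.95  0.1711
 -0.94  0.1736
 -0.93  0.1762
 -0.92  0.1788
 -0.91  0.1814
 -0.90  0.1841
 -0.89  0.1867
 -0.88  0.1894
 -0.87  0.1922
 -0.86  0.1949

0.1736

σ√T = 0.12·√0.25 = 0.0600
ln(S/K) + (r + σ²/2)T = ln(228/218) + (0.053 + 0.12²/2)·0.25 = 0.0449 + 0.0150 = 0.0599
d₁ = 0.0599 / 0.0600 = 0.9983 ⇒ 1.00
d₂ = d₁ − σ√T = 0.9983 − 0.0600 = 0.9383 ⇒ 0.94
Risk-neutral Pr[S_T < K] = N(−d₂) = N(-0.94) = 0.1736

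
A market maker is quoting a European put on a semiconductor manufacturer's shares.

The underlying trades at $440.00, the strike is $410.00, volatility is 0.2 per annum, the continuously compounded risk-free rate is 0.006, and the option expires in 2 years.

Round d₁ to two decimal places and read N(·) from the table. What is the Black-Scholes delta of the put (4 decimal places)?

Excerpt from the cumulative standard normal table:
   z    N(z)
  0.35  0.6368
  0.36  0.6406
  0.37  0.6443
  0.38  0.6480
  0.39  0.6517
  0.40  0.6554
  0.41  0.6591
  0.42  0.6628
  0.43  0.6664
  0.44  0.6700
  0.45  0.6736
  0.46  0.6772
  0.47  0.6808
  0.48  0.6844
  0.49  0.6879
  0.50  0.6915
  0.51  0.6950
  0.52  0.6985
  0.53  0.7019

-0.3336

T = 2;  σ√T = 0.2828
d₁ = [ln(440/410) + (0.006 + ½·0.2²)·2] / (σ√T) = (0.0706 + 0.0520) / 0.2828 = 0.4335 ⇒ 0.43
N(d₁) = N(0.43) = 0.6664
Δ_put = N(d₁) − 1 = 0.6664 − 1 = -0.3336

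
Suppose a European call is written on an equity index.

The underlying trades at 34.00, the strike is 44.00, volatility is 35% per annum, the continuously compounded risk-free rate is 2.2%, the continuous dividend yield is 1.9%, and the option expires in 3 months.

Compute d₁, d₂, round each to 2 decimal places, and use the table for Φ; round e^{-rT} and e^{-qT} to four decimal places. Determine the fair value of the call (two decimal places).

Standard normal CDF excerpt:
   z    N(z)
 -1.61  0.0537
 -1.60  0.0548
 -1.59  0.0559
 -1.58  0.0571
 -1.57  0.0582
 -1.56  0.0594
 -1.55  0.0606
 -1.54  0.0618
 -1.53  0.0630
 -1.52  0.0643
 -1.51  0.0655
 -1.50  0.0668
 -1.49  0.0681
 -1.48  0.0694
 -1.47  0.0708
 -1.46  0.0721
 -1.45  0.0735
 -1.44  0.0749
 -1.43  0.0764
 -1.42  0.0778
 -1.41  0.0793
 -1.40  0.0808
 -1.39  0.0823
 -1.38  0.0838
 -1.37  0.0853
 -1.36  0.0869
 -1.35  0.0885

0.24

T = 0.25;  σ√T = 0.1750
d₁ = [ln(34/44) + (0.022 − 0.019 + 0.35²/2)·0.25] / 0.1750 = [-0.2578 + 0.0161] / 0.1750 = -1.3815 which rounds to -1.38
d₂ = d₁ − σ√T = -1.3815 − 0.1750 = -1.5565 which rounds to -1.56
exp(−qT) = exp(−0.019·0.25) = 0.9953;  exp(−rT) = exp(−0.022·0.25) = 0.9945
N(d₁) = N(-1.38) = 0.0838;  N(d₂) = N(-1.56) = 0.0594
C = 34·0.9953·0.0838 − 44·0.9945·0.0594 = 2.8358 − 2.5992 = 0.2366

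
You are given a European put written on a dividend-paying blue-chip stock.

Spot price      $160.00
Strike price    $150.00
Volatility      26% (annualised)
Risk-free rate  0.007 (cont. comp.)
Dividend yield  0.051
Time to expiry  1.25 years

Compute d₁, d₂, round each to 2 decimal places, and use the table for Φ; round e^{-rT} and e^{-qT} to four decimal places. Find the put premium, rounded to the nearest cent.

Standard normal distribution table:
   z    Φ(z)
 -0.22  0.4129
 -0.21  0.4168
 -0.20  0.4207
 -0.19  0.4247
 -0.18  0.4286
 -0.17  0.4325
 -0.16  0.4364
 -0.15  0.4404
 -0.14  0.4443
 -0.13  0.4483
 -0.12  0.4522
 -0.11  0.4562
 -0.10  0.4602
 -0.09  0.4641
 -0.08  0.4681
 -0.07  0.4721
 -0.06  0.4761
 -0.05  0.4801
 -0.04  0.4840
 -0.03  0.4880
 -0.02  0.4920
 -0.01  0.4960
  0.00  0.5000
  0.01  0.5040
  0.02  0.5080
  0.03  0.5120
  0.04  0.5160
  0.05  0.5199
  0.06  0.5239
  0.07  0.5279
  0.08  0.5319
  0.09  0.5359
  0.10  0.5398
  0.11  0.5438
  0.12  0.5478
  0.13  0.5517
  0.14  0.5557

T = 1.25;  σ√T = 0.2907
ln(S/K) + (r − q + σ²/2)T = ln(160/150) + (0.007 − 0.051 + 0.26²/2)·1.25 = 0.0645 − 0.0127 = 0.0518
d₁ = 0.0518 / 0.2907 = 0.1782 ⇒ 0.18
d₂ = d₁ − σ√T = 0.1782 − 0.2907 = -0.1125 ⇒ -0.11
e^(−qT) = e^(−0.051·1.25) = 0.9382;  e^(−rT) = e^(−0.007·1.25) = 0.9913
P = 150·0.9913·N(0.11) − 160·0.9382·N(-0.18) = 150·0.9913·0.5438 − 160·0.9382·0.4286 = 80.8603 − 64.3380 = 16.5223

$16.52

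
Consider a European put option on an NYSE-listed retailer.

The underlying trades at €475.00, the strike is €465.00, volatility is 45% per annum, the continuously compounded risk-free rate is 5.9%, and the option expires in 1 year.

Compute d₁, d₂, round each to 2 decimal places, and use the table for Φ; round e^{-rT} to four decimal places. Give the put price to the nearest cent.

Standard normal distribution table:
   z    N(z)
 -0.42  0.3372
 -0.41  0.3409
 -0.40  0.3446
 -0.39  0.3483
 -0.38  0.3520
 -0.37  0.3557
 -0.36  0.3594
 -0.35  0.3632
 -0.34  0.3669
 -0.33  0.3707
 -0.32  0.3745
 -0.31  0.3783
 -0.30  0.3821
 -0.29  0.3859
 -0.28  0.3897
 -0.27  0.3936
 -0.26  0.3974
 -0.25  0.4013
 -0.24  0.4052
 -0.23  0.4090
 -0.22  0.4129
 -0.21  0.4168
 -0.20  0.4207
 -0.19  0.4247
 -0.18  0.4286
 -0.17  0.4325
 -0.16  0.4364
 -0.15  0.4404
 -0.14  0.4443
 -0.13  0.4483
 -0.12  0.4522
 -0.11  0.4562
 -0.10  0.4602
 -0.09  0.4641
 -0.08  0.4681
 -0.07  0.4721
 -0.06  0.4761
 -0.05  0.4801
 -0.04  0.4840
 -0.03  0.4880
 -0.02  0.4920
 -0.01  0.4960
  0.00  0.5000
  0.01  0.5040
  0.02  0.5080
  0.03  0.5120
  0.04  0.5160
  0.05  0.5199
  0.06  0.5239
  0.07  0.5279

€64.22

σ√T = 0.45·√1 = 0.4500
d₁ = [ln(475/465) + (0.059 + 0.45²/2)·1] / 0.4500 = [0.0213 + 0.1603] / 0.4500 = 0.4034 ≈ 0.40
d₂ = d₁ − σ√T = 0.4034 − 0.4500 = -0.0466 ≈ -0.05
exp(−rT) = exp(−0.059·1) = 0.9427
N(−d₂) = N(0.05) = 0.5199;  N(−d₁) = N(-0.40) = 0.3446
P = 465·0.9427·0.5199 − 475·0.3446 = 227.9010 − 163.6850 = 64.2160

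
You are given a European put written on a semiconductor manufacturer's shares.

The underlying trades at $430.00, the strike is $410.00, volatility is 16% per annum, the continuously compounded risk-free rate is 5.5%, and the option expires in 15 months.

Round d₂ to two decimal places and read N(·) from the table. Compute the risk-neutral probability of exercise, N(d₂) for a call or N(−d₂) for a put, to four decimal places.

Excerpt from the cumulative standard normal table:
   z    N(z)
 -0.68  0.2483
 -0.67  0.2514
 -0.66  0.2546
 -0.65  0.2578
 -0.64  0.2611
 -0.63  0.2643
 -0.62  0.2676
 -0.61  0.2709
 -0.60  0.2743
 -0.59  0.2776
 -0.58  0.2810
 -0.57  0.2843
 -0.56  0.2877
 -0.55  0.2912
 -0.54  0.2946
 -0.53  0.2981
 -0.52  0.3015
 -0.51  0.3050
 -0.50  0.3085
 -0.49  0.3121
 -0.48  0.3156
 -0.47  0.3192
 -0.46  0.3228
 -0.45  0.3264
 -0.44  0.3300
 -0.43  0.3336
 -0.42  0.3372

σ√T = 0.16·√1.25 = 0.1789
d₁ = [ln(430/410) + (0.055 + 0.16²/2)·1.25] / 0.1789 = [0.0476 + 0.0847] / 0.1789 = 0.7400 ⇒ 0.74
d₂ = d₁ − σ√T = 0.7400 − 0.1789 = 0.5611 ⇒ 0.56
Pr(exercise) under Q = N(−d₂) = N(-0.56) = 0.2877

0.2877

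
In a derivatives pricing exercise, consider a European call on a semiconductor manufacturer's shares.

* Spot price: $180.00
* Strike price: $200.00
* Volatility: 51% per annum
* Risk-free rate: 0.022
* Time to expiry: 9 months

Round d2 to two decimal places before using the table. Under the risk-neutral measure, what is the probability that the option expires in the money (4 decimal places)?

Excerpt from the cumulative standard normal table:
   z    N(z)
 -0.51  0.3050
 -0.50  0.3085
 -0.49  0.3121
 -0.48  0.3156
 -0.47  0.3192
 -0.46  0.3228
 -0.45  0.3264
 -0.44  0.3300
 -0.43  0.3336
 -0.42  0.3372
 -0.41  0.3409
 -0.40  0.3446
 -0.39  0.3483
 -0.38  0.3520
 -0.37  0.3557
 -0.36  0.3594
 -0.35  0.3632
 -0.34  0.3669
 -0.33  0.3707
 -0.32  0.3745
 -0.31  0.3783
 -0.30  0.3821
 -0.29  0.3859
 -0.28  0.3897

0.3372

T = 0.75;  σ√T = 0.4417
d₁ = [ln(180/200) + (0.022 + 0.51²/2)·0.75] / 0.4417 = [-0.1054 + 0.1140] / 0.4417 = 0.0196 which rounds to 0.02
d₂ = d₁ − σ√T = 0.0196 − 0.4417 = -0.4220 which rounds to -0.42
Risk-neutral Pr[S_T > K] = N(d₂) = N(-0.42) = 0.3372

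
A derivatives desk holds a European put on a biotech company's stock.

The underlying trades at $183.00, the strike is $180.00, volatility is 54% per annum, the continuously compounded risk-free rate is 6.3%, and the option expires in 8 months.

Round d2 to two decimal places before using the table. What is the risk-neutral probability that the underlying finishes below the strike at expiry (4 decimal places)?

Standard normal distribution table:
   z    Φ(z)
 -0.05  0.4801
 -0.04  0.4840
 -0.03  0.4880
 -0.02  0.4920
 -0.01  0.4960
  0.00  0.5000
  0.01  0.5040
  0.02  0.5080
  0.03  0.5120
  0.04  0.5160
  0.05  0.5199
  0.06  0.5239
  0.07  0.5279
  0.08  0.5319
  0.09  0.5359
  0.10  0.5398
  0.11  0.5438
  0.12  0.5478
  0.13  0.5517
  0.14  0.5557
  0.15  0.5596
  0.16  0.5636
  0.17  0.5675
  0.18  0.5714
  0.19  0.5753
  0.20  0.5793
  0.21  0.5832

σ√T = 0.54·√0.6667 = 0.4409
ln(S/K) + (r + σ²/2)T = ln(183/180) + (0.063 + 0.54²/2)·0.6667 = 0.0165 + 0.1392 = 0.1557
d₁ = 0.1557 / 0.4409 = 0.3532 → 0.35
d₂ = d₁ − σ√T = 0.3532 − 0.4409 = -0.0877 → -0.09
Risk-neutral Pr[S_T < K] = N(−d₂) = N(0.09) = 0.5359

0.5359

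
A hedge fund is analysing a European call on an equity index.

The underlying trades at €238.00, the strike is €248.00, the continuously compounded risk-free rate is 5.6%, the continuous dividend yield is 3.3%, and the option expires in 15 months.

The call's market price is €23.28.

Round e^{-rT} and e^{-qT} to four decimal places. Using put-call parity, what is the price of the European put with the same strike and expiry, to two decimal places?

exp(−qT) = exp(−0.033·1.25) = 0.9596;  exp(−rT) = exp(−0.056·1.25) = 0.9324
Put-call parity: C − P = S·e^(−qT) − K·e^(−rT) = 238·0.9596 − 248·0.9324 = 228.3848 − 231.2352 = -2.8504
P = C − (C − P) = 23.28 − (-2.8504) = 26.1304

€26.13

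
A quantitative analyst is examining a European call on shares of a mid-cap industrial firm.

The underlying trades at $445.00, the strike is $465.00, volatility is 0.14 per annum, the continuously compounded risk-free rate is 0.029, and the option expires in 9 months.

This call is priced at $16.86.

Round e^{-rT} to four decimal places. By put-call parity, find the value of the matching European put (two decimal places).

exp(−rT) = exp(−0.029·0.75) = 0.9785
Put-call parity: C − P = S − K·e^(−rT) = 445 − 465·0.9785 = 445 − 455.0025 = -10.0025
P = C − (C − P) = 16.86 − (-10.0025) = 26.8625

$26.86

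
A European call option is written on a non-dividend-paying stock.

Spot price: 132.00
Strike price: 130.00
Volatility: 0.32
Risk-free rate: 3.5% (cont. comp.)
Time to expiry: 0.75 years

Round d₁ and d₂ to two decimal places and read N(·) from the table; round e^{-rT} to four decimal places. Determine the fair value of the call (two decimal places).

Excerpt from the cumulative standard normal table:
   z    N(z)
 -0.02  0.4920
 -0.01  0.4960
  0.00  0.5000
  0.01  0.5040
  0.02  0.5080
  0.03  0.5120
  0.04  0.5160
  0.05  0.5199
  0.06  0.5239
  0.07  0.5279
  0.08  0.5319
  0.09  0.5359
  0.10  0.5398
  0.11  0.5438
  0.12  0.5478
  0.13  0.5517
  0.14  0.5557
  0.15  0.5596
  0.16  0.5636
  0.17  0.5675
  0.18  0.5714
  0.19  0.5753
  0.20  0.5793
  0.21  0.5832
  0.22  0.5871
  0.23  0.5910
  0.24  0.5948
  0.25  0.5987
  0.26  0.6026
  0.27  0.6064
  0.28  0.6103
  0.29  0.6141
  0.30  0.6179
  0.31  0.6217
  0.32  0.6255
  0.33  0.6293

σ√T = 0.32·√0.75 = 0.2771
ln(S/K) + (r + σ²/2)T = ln(132/130) + (0.035 + 0.32²/2)·0.75 = 0.0153 + 0.0646 = 0.0799
d₁ = 0.0799 / 0.2771 = 0.2884 ≈ 0.29
d₂ = d₁ − σ√T = 0.2884 − 0.2771 = 0.0112 ≈ 0.01
exp(−rT) = exp(−0.035·0.75) = 0.9741
N(d₁) = N(0.29) = 0.6141;  N(d₂) = N(0.01) = 0.5040
C = 132·0.6141 − 130·0.9741·0.5040 = 81.0612 − 63.8230 = 17.2382

17.24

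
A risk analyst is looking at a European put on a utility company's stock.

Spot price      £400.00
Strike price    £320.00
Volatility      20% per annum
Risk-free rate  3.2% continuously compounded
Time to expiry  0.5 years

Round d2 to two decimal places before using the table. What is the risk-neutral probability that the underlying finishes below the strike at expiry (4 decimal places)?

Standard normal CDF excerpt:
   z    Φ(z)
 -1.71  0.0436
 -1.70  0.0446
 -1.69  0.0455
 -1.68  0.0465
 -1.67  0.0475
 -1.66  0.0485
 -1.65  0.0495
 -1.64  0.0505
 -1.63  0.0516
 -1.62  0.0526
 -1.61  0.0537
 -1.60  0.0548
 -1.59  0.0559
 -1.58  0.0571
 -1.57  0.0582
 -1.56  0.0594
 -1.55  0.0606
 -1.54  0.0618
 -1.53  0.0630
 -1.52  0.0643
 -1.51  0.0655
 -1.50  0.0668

T = 0.5;  σ√T = 0.1414
d₁ = [ln(400/320) + (0.032 + ½·0.2²)·0.5] / (σ√T) = (0.2231 + 0.0260) / 0.1414 = 1.7617 → 1.76
d₂ = 1.7617 − 0.1414 = 1.6203 → 1.62
Risk-neutral Pr[S_T < K] = N(−d₂) = N(-1.62) = 0.0526

0.0526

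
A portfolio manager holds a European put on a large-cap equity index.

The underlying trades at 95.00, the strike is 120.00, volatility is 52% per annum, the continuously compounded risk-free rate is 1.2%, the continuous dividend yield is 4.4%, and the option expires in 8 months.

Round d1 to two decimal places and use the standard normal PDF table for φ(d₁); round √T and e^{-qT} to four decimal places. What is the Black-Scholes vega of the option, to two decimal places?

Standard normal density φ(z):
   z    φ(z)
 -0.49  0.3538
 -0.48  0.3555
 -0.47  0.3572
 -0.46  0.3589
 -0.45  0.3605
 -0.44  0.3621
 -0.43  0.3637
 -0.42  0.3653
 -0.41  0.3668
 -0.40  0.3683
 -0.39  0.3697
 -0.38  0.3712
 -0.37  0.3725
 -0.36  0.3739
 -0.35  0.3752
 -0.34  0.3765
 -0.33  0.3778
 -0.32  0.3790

σ√T = 0.52 × 0.8165 = 0.4246
d₁ = [ln(95/120) + (0.012 − 0.044 + 0.52²/2)·0.6667] / 0.4246 = [-0.2336 + 0.0688] / 0.4246 = -0.3882 ⇒ -0.39
√T = √0.6667 = 0.8165
φ(d₁) = φ(-0.39) = 0.3697
e^(−qT) = e^(−0.044·0.6667) = 0.9711
vega = S·e^(−qT)·φ(d₁)·√T = 95·0.9711·0.3697·0.8165 = 27.8479

27.85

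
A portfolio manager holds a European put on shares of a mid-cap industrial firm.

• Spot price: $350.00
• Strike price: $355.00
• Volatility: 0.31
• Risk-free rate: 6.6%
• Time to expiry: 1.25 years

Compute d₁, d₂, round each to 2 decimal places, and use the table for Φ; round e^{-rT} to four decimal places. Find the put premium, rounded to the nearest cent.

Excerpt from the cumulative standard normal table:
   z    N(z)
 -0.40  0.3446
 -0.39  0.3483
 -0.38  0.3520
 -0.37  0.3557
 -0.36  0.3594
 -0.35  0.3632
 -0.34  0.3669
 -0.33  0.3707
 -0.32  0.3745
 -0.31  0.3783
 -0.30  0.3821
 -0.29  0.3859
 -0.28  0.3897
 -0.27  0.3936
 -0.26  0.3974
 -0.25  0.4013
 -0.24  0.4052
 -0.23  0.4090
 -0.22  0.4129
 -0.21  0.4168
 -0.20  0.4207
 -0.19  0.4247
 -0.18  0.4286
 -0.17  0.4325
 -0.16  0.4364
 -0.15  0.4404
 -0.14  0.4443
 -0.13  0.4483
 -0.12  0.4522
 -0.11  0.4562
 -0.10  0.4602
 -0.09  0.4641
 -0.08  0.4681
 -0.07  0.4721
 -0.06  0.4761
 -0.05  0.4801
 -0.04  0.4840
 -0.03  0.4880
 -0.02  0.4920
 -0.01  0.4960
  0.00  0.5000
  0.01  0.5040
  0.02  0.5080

σ√T = 0.31·√1.25 = 0.3466
d₁ = [ln(350/355) + (0.066 + 0.31²/2)·1.25] / 0.3466 = [-0.0142 + 0.1426] / 0.3466 = 0.3704 ≈ 0.37
d₂ = d₁ − σ√T = 0.3704 − 0.3466 = 0.0238 ≈ 0.02
e^(−rT) = e^(−0.066·1.25) = 0.9208
P = 355·0.9208·N(-0.02) − 350·N(-0.37) = 355·0.9208·0.4920 − 350·0.3557 = 160.8269 − 124.4950 = 36.3319

$36.33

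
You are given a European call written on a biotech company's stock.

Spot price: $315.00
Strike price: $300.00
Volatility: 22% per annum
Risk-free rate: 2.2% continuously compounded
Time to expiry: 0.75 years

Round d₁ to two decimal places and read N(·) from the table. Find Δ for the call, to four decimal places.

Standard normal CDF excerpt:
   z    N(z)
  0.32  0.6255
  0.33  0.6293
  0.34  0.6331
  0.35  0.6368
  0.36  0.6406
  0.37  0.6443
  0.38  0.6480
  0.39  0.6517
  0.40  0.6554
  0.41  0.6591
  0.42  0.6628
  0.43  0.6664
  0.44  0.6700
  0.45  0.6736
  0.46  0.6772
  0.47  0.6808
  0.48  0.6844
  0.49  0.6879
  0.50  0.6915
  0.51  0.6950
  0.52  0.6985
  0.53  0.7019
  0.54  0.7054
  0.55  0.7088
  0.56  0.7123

0.6700

σ√T = 0.22·√0.75 = 0.1905
d₁ = [ln(315/300) + (0.022 + 0.22²/2)·0.75] / 0.1905 = [0.0488 + 0.0347] / 0.1905 = 0.4379 → 0.44
N(d₁) = N(0.44) = 0.6700
Δ_call = N(d₁) = 0.6700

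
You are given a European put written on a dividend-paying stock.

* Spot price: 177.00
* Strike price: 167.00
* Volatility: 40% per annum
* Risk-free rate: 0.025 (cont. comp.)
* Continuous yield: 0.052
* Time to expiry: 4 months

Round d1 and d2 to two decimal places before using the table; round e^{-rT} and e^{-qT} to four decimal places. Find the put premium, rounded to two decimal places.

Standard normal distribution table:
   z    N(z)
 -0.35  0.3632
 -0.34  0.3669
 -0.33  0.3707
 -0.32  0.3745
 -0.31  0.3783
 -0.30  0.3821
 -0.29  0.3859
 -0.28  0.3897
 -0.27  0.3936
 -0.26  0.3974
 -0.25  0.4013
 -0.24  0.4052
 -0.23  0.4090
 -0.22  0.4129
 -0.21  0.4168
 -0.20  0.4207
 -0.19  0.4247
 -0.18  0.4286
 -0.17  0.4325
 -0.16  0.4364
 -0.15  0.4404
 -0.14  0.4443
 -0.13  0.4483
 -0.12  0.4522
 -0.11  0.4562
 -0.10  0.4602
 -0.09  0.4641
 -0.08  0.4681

T = 0.3333;  σ√T = 0.2309
ln(S/K) + (r − q + σ²/2)T = ln(177/167) + (0.025 − 0.052 + 0.4²/2)·0.3333 = 0.0582 + 0.0177 = 0.0758
d₁ = 0.0758 / 0.2309 = 0.3283 which rounds to 0.33
d₂ = d₁ − σ√T = 0.3283 − 0.2309 = 0.0974 which rounds to 0.10
exp(−qT) = exp(−0.052·0.3333) = 0.9828;  exp(−rT) = exp(−0.025·0.3333) = 0.9917
P = 167·0.9917·N(-0.10) − 177·0.9828·N(-0.33) = 167·0.9917·0.4602 − 177·0.9828·0.3707 = 76.2155 − 64.4853 = 11.7302

11.73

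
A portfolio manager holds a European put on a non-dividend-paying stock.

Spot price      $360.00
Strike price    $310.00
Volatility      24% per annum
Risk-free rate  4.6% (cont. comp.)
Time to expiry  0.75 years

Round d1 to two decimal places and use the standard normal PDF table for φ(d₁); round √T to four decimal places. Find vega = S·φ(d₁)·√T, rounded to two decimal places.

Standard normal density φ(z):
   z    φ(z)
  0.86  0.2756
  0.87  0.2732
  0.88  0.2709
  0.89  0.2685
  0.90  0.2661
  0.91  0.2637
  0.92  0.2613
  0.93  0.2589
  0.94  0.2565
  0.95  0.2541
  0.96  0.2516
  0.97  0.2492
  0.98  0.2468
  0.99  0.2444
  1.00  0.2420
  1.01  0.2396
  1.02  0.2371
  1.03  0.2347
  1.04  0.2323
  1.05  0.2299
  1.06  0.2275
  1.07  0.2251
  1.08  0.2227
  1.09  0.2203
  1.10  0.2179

σ√T = 0.24 × 0.8660 = 0.2078
d₁ = [ln(360/310) + (0.046 + 0.24²/2)·0.75] / 0.2078 = [0.1495 + 0.0561] / 0.2078 = 0.9893 ⇒ 0.99
√T = √0.75 = 0.8660
φ(d₁) = φ(0.99) = 0.2444
vega = S·φ(d₁)·√T = 360·0.2444·0.8660 = 76.1941
(Vega is the same for a European call and put with the same parameters.)

76.19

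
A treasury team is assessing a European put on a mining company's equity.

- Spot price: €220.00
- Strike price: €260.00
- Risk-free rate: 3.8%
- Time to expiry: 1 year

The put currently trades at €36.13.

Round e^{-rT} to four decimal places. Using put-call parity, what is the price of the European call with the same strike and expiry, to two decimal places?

€5.83

exp(−rT) = exp(−0.038·1) = 0.9627
Put-call parity: C − P = S − K·e^(−rT) = 220 − 260·0.9627 = 220 − 250.3020 = -30.3020
C = P + (C − P) = 36.13 + (-30.3020) = 5.8280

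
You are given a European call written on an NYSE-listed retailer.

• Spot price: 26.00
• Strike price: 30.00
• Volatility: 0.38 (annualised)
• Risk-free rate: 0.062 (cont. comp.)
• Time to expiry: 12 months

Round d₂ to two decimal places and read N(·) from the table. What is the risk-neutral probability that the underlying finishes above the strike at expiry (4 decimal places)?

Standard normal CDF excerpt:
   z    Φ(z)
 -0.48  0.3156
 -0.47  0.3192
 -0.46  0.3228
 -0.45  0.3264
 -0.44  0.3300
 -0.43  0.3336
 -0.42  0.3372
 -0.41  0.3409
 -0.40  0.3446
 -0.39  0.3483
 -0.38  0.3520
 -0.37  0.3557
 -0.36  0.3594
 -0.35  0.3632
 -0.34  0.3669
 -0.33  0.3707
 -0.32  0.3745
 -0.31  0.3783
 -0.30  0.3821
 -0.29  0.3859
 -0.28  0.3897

T = 1;  σ√T = 0.3800
d₁ = [ln(26/30) + (0.062 + 0.38²/2)·1] / 0.3800 = [-0.1431 + 0.1342] / 0.3800 = -0.0234 ≈ -0.02
d₂ = d₁ − σ√T = -0.0234 − 0.3800 = -0.4034 ≈ -0.40
Pr(exercise) under Q = N(d₂) = 0.3446

0.3446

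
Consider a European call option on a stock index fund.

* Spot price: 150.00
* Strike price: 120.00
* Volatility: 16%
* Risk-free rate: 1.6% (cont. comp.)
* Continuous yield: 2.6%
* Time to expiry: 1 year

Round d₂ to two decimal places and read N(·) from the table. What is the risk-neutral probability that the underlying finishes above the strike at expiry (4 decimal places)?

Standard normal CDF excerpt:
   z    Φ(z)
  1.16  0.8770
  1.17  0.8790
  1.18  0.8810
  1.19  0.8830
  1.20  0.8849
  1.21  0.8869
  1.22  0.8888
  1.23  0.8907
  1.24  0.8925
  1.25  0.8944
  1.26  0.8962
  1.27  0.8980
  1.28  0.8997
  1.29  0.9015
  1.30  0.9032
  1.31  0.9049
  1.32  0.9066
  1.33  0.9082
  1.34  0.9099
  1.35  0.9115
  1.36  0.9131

0.8944

T = 1;  σ√T = 0.1600
ln(S/K) + (r − q + σ²/2)T = ln(150/120) + (0.016 − 0.026 + 0.16²/2)·1 = 0.2231 + 0.0028 = 0.2259
d₁ = 0.2259 / 0.1600 = 1.4121 which rounds to 1.41
d₂ = d₁ − σ√T = 1.4121 − 0.1600 = 1.2521 which rounds to 1.25
Pr(exercise) under Q = N(d₂) = 0.8944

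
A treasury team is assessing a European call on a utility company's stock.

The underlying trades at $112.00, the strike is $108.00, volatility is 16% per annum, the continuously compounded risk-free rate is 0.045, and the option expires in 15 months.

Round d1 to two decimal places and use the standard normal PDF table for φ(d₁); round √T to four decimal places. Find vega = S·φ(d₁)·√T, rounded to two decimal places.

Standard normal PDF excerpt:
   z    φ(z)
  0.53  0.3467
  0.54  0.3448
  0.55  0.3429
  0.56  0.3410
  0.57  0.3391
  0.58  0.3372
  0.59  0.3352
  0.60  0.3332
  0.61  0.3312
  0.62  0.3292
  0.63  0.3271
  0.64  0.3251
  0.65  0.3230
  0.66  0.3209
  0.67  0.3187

T = 1.25;  σ√T = 0.1789
d₁ = [ln(112/108) + (0.045 + 0.16²/2)·1.25] / 0.1789 = [0.0364 + 0.0722] / 0.1789 = 0.6072 ≈ 0.61
√T = √1.25 = 1.1180
φ(d₁) = φ(0.61) = 0.3312
vega = S·φ(d₁)·√T = 112·0.3312·1.1180 = 41.4715
(The put has the same vega.)

41.47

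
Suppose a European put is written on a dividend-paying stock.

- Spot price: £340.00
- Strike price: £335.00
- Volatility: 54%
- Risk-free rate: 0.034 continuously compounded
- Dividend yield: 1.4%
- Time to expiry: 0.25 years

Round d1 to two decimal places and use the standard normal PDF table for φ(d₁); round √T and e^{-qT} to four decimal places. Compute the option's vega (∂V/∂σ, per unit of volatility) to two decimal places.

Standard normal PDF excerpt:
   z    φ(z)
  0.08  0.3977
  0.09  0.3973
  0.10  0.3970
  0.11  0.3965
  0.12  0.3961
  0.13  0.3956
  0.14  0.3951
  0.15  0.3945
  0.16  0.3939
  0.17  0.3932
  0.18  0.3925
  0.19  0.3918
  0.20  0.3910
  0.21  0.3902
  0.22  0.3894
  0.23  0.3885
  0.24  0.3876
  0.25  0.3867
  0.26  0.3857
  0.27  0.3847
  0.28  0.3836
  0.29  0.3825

66.10

σ√T = 0.54·√0.25 = 0.2700
d₁ = [ln(340/335) + (0.034 − 0.014 + 0.54²/2)·0.25] / 0.2700 = [0.0148 + 0.0415] / 0.2700 = 0.2084 which rounds to 0.21
√T = √0.25 = 0.5000
φ(d₁) = φ(0.21) = 0.3902
e^(−qT) = e^(−0.014·0.25) = 0.9965
vega = S·e^(−qT)·φ(d₁)·√T = 340·0.9965·0.3902·0.5000 = 66.1018
(Vega is the same for a European call and put with the same parameters.)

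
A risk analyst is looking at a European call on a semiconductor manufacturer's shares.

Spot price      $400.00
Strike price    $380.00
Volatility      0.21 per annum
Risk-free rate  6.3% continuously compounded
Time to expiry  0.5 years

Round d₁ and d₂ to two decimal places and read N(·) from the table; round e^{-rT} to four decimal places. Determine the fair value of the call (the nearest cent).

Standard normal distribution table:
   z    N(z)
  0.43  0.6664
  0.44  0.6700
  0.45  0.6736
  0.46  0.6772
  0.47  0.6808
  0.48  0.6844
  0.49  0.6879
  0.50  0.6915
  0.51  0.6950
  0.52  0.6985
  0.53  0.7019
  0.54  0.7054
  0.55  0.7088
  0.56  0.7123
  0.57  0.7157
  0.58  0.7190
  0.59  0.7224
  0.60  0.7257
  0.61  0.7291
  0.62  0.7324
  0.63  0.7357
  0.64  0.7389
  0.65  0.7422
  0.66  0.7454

$42.27

σ√T = 0.21 × 0.7071 = 0.1485
d₁ = [ln(400/380) + (0.063 + 0.21²/2)·0.5] / 0.1485 = [0.0513 + 0.0425] / 0.1485 = 0.6318 which rounds to 0.63
d₂ = d₁ − σ√T = 0.6318 − 0.1485 = 0.4833 which rounds to 0.48
exp(−rT) = exp(−0.063·0.5) = 0.9690
N(d₁) = N(0.63) = 0.7357;  N(d₂) = N(0.48) = 0.6844
C = 400·0.7357 − 380·0.9690·0.6844 = 294.2800 − 252.0098 = 42.2702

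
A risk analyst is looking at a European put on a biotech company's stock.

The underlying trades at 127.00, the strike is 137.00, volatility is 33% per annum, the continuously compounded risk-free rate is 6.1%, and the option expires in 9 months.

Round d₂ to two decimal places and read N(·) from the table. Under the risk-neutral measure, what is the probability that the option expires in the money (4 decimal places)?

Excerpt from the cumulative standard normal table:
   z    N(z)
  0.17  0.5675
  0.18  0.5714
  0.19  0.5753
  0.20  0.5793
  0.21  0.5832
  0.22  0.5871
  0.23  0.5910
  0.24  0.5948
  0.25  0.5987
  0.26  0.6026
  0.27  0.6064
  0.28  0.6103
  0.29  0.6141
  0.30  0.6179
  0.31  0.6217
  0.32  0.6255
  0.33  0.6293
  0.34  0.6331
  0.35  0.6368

σ√T = 0.33 × 0.8660 = 0.2858
d₁ = [ln(127/137) + (0.061 + ½·0.33²)·0.75] / (σ√T) = (-0.0758 + 0.0866) / 0.2858 = 0.0378 ≈ 0.04
d₂ = 0.0378 − 0.2858 = -0.2480 ≈ -0.25
Risk-neutral Pr[S_T < K] = N(−d₂) = N(0.25) = 0.5987

0.5987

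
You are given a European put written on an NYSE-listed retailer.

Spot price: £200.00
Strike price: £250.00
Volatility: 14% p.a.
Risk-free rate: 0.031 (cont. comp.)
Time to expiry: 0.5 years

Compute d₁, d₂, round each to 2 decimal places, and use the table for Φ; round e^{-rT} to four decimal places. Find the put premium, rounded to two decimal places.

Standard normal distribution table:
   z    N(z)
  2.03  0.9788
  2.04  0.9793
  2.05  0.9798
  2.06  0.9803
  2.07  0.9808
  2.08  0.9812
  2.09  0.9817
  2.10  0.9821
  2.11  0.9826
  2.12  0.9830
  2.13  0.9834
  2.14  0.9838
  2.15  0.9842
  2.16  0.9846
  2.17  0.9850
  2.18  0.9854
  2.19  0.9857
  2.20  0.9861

£46.30

σ√T = 0.14 × 0.7071 = 0.0990
ln(S/K) + (r + σ²/2)T = ln(200/250) + (0.031 + 0.14²/2)·0.5 = -0.2231 + 0.0204 = -0.2027
d₁ = -0.2027 / 0.0990 = -2.0480 → -2.05
d₂ = d₁ − σ√T = -2.0480 − 0.0990 = -2.1470 → -2.15
e^(−rT) = e^(−0.031·0.5) = 0.9846
N(−d₂) = N(2.15) = 0.9842;  N(−d₁) = N(2.05) = 0.9798
P = 250·0.9846·0.9842 − 200·0.9798 = 242.2608 − 195.9600 = 46.3008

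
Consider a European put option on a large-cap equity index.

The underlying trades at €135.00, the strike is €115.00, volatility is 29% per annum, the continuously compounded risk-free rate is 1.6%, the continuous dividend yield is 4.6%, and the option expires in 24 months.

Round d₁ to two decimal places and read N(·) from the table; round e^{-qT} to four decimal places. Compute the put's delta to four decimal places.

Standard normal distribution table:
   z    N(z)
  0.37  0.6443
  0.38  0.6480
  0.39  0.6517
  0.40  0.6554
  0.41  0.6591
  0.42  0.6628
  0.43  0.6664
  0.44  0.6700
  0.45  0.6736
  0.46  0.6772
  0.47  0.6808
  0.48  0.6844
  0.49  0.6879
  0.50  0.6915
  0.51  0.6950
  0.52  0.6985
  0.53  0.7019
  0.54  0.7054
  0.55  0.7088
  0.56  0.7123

-0.2977

σ√T = 0.29 × 1.4142 = 0.4101
d₁ = [ln(135/115) + (0.016 − 0.046 + ½·0.29²)·2] / (σ√T) = (0.1603 + 0.0241) / 0.4101 = 0.4497 ⇒ 0.45
N(d₁) = N(0.45) = 0.6736
Δ_put = e^(−qT)·(N(d₁) − 1) = 0.9121·(0.6736 − 1) = -0.2977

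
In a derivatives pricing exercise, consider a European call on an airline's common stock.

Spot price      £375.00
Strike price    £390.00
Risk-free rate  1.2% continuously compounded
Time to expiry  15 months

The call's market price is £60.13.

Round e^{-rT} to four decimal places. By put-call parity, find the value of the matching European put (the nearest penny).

£69.32

exp(−rT) = exp(−0.012·1.25) = 0.9851
Put-call parity: C − P = S − K·e^(−rT) = 375 − 390·0.9851 = 375 − 384.1890 = -9.1890
P = C − (C − P) = 60.13 − (-9.1890) = 69.3190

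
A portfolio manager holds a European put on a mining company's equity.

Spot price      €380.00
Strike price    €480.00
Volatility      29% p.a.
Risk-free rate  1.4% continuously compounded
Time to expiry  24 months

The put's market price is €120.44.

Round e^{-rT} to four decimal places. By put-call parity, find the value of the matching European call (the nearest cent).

exp(−rT) = exp(−0.014·2) = 0.9724
Put-call parity: C − P = S − K·e^(−rT) = 380 − 480·0.9724 = 380 − 466.7520 = -86.7520
C = P + (C − P) = 120.44 + (-86.7520) = 33.6880

€33.69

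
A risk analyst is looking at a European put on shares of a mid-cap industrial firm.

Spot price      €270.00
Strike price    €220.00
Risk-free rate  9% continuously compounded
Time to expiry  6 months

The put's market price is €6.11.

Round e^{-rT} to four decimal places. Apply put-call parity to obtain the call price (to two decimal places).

€65.79

exp(−rT) = exp(−0.09·0.5) = 0.9560
Put-call parity: C − P = S − K·e^(−rT) = 270 − 220·0.9560 = 270 − 210.3200 = 59.6800
C = P + (C − P) = 6.11 + (59.6800) = 65.7900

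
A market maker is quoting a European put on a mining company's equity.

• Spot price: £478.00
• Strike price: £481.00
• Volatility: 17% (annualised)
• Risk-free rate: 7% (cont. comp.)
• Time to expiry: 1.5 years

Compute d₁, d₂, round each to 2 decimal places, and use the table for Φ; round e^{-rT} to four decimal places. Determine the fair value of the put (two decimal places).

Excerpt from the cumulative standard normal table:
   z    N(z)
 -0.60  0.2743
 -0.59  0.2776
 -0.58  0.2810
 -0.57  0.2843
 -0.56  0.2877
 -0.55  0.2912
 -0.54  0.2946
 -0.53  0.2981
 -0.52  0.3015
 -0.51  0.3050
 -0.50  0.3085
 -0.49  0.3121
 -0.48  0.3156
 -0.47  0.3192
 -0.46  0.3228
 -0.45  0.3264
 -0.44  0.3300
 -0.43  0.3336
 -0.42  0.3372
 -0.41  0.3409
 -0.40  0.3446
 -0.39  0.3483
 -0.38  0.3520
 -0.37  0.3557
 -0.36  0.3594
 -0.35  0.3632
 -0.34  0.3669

£19.72

σ√T = 0.17·√1.5 = 0.2082
ln(S/K) + (r + σ²/2)T = ln(478/481) + (0.07 + 0.17²/2)·1.5 = -0.0063 + 0.1267 = 0.1204
d₁ = 0.1204 / 0.2082 = 0.5784 ⇒ 0.58
d₂ = d₁ − σ√T = 0.5784 − 0.2082 = 0.3702 ⇒ 0.37
e^(−rT) = e^(−0.07·1.5) = 0.9003
N(−d₂) = N(-0.37) = 0.3557;  N(−d₁) = N(-0.58) = 0.2810
P = 481·0.9003·0.3557 − 478·0.2810 = 154.0339 − 134.3180 = 19.7159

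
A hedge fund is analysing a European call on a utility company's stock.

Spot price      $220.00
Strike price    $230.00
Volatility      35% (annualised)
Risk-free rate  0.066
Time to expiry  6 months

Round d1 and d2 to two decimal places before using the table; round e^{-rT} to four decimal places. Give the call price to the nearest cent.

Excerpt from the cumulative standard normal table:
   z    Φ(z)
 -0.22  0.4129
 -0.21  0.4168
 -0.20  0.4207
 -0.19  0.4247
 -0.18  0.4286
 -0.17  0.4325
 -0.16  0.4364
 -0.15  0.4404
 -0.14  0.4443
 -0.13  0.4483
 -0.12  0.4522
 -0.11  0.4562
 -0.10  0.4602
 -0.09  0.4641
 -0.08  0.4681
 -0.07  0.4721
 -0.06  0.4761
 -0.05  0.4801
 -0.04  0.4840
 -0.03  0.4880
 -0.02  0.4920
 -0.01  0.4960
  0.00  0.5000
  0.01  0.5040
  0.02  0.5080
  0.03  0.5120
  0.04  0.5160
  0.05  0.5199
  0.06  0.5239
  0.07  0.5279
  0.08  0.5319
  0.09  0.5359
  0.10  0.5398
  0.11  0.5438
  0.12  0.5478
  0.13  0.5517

$20.78

T = 0.5;  σ√T = 0.2475
d₁ = [ln(220/230) + (0.066 + 0.35²/2)·0.5] / 0.2475 = [-0.0445 + 0.0636] / 0.2475 = 0.0775 → 0.08
d₂ = d₁ − σ√T = 0.0775 − 0.2475 = -0.1700 → -0.17
e^(−rT) = e^(−0.066·0.5) = 0.9675
N(d₁) = N(0.08) = 0.5319;  N(d₂) = N(-0.17) = 0.4325
C = 220·0.5319 − 230·0.9675·0.4325 = 117.0180 − 96.2421 = 20.7759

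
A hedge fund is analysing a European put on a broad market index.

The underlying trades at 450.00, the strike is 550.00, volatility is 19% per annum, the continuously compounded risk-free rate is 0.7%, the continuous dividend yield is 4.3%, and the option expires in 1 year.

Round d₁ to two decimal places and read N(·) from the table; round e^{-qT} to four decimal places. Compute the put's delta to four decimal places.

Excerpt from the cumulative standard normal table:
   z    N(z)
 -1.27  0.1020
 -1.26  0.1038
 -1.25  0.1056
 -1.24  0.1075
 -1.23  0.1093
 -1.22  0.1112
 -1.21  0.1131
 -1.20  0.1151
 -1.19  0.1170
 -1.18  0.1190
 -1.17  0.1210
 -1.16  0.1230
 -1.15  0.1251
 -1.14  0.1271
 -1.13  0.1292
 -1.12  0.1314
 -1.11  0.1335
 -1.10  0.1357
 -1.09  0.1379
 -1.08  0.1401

-0.8381

T = 1;  σ√T = 0.1900
d₁ = [ln(450/550) + (0.007 − 0.043 + 0.19²/2)·1] / 0.1900 = [-0.2007 − 0.0179] / 0.1900 = -1.1506 which rounds to -1.15
N(d₁) = N(-1.15) = 0.1251
Δ_put = exp(−qT)·(N(d₁) − 1) = 0.9579·(0.1251 − 1) = -0.8381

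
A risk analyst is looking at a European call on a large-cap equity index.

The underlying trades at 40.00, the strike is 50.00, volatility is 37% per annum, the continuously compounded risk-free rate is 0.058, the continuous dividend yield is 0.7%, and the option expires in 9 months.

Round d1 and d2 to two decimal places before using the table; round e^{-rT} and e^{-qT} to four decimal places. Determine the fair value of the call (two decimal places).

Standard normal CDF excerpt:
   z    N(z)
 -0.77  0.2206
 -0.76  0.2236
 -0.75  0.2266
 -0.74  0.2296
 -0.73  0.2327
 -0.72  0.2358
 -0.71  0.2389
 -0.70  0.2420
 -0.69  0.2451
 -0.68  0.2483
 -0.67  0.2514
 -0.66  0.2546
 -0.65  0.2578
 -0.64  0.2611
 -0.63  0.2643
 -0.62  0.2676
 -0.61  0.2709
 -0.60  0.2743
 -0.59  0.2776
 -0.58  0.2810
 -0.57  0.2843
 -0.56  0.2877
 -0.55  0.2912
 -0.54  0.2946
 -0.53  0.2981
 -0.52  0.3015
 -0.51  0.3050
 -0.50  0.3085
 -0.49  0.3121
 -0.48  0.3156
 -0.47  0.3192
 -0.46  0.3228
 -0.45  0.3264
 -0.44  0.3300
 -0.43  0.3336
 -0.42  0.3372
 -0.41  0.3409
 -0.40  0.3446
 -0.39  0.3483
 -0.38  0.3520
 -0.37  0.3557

2.43

T = 0.75;  σ√T = 0.3204
d₁ = [ln(40/50) + (0.058 − 0.007 + 0.37²/2)·0.75] / 0.3204 = [-0.2231 + 0.0896] / 0.3204 = -0.4168 → -0.42
d₂ = d₁ − σ√T = -0.4168 − 0.3204 = -0.7372 → -0.74
e^(−qT) = e^(−0.007·0.75) = 0.9948;  e^(−rT) = e^(−0.058·0.75) = 0.9574
N(d₁) = N(-0.42) = 0.3372;  N(d₂) = N(-0.74) = 0.2296
C = 40·0.9948·0.3372 − 50·0.9574·0.2296 = 13.4179 − 10.9910 = 2.4269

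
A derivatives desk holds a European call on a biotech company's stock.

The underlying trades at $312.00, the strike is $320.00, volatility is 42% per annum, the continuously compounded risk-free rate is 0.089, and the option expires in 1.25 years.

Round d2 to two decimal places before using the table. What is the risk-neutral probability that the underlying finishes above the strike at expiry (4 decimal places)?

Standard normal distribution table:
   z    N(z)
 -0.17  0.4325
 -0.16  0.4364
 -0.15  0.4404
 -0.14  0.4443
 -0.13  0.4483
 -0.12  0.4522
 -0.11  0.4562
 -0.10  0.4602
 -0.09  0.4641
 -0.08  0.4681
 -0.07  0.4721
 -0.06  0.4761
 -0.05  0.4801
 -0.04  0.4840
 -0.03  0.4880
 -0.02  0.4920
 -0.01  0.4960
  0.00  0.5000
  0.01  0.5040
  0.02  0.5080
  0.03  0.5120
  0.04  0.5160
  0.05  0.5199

0.4801

σ√T = 0.42 × 1.1180 = 0.4696
ln(S/K) + (r + σ²/2)T = ln(312/320) + (0.089 + 0.42²/2)·1.25 = -0.0253 + 0.2215 = 0.1962
d₁ = 0.1962 / 0.4696 = 0.4178 ⇒ 0.42
d₂ = d₁ − σ√T = 0.4178 − 0.4696 = -0.0518 ⇒ -0.05
Pr(exercise) under Q = N(d₂) = 0.4801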